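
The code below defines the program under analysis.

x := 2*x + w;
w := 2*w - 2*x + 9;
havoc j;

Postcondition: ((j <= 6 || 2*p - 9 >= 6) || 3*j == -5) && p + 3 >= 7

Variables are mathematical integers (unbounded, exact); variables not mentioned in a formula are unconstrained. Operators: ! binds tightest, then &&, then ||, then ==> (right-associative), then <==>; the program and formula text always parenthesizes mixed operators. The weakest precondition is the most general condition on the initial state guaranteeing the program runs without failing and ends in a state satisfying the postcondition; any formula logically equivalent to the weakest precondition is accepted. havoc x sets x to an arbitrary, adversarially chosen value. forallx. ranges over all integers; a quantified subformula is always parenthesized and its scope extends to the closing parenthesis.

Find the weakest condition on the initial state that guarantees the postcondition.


Working backward. After the program, the postcondition ((j <= 6 || 2*p - 9 >= 6) || 3*j == -5) && p + 3 >= 7 must hold; in canonical form it is (j <= 6 || 2*p >= 15 || 3*j == -5) && p >= 4.
Before havoc j: forall j_1. ((j_1 <= 6 || 2*p >= 15 || 3*j_1 == -5) && p >= 4)
Before w := 2*w - 2*x + 9: forall j_1. ((j_1 <= 6 || 2*p >= 15 || 3*j_1 == -5) && p >= 4)
Before x := 2*x + w: forall j_1. ((j_1 <= 6 || 2*p >= 15 || 3*j_1 == -5) && p >= 4)
Answer: WP = forall j_1. ((j_1 <= 6 || 2*p >= 15 || 3*j_1 == -5) && p >= 4)


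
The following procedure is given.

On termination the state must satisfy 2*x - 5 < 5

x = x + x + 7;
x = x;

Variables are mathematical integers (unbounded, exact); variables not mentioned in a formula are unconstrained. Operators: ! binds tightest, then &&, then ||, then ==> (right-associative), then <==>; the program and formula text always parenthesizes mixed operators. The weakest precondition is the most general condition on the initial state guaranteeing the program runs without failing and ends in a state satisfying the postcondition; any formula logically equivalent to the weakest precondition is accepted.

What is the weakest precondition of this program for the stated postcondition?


Working backward. After the program, the postcondition 2*x - 5 < 5 must hold; in canonical form it is 2*x < 10.
Before x := x: 2*x < 10
Before x := x + x + 7: 4*x < -4
Answer: WP = 4*x < -4


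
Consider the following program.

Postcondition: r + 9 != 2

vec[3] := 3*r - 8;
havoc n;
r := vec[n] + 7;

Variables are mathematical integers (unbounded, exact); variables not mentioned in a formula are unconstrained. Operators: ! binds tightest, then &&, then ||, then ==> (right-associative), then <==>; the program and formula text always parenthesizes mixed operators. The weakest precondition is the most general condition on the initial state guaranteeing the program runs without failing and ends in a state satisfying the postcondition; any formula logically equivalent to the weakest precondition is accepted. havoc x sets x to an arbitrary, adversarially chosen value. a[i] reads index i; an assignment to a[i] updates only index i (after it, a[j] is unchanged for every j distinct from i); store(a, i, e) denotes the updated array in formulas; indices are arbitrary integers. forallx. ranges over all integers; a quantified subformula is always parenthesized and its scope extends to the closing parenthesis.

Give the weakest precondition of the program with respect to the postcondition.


Working backward. After the program, the postcondition r + 9 != 2 must hold; in canonical form it is r != -7.
Before r := vec[n] + 7: vec[n] != -14
Before havoc n: forall n_1. vec[n_1] != -14
Before vec[3] := 3*r - 8: forall n_1. store(vec, 3, 3*r - 8)[n_1] != -14
Answer: WP = forall n_1. store(vec, 3, 3*r - 8)[n_1] != -14


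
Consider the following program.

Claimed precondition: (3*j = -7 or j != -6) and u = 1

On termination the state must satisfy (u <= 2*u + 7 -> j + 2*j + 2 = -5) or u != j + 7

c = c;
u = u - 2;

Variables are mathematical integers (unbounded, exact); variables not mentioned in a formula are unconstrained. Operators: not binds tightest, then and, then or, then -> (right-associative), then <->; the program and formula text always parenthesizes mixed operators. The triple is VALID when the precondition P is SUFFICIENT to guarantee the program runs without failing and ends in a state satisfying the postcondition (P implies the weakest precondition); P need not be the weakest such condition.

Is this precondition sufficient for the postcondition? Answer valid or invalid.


Working backward. After the program, the postcondition (u <= 2*u + 7 -> j + 2*j + 2 = -5) or u != j + 7 must hold; in canonical form it is (u >= -7 -> 3*j = -7) or u != j + 7.
Before u := u - 2: (u >= -5 -> 3*j = -7) or u != j + 9
Before c := c: (u >= -5 -> 3*j = -7) or u != j + 9
The weakest precondition is (u >= -5 -> 3*j = -7) or u != j + 9.
Check whether (3*j = -7 or j != -6) and u = 1 implies it.
Countermodel: at the initial state j = -8, u = 1, the precondition holds but the weakest precondition fails.
Answer: invalid


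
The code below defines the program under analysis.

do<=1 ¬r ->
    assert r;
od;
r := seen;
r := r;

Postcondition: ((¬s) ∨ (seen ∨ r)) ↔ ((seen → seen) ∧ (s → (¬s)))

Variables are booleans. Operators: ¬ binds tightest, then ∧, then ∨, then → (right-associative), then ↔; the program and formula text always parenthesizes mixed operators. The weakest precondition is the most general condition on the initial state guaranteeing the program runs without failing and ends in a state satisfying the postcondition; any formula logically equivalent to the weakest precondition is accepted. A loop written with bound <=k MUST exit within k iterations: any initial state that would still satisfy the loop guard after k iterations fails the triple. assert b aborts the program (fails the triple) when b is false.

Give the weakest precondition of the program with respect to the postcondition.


Working backward. After the program, the postcondition ((¬s) ∨ (seen ∨ r)) ↔ ((seen → seen) ∧ (s → (¬s))) must hold; in canonical form it is ((¬s) ∨ seen ∨ r) ↔ (s → (¬s)).
Before r := r: ((¬s) ∨ seen ∨ r) ↔ (s → (¬s))
Before r := seen: ((¬s) ∨ seen) ↔ (s → (¬s))
Before the loop (bound <=1), unroll the exhaustion recursion (WP_0 = exit-now case; WP_j = one more guarded iteration, up to j = 1):
  WP_0: r ∧ (((¬s) ∨ seen) ↔ (s → (¬s)))
  WP_1: ((¬r) → (r ∧ (((¬s) ∨ seen) ↔ (s → (¬s))))) ∧ (r → (((¬s) ∨ seen) ↔ (s → (¬s))))
So before the loop: ((¬r) → (r ∧ (((¬s) ∨ seen) ↔ (s → (¬s))))) ∧ (r → (((¬s) ∨ seen) ↔ (s → (¬s))))
Answer: WP = ((¬r) → (r ∧ (((¬s) ∨ seen) ↔ (s → (¬s))))) ∧ (r → (((¬s) ∨ seen) ↔ (s → (¬s))))


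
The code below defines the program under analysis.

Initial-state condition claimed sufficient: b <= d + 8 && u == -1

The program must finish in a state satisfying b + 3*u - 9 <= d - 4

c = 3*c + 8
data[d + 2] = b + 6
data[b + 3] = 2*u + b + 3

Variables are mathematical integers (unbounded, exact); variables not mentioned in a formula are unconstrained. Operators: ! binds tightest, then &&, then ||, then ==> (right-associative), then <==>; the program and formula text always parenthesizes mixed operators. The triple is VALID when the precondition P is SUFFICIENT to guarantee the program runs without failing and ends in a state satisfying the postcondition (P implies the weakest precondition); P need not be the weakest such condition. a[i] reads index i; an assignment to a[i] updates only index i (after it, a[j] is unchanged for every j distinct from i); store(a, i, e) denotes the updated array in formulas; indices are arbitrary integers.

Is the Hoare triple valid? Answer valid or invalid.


Working backward. After the program, the postcondition b + 3*u - 9 <= d - 4 must hold; in canonical form it is b + 3*u <= d + 5.
Before data[b + 3] := 2*u + b + 3: b + 3*u <= d + 5
Before data[d + 2] := b + 6: b + 3*u <= d + 5
Before c := 3*c + 8: b + 3*u <= d + 5
The weakest precondition is b + 3*u <= d + 5.
Check whether b <= d + 8 && u == -1 implies it.
Every state satisfying the precondition satisfies the weakest precondition: the implication holds.
Answer: valid


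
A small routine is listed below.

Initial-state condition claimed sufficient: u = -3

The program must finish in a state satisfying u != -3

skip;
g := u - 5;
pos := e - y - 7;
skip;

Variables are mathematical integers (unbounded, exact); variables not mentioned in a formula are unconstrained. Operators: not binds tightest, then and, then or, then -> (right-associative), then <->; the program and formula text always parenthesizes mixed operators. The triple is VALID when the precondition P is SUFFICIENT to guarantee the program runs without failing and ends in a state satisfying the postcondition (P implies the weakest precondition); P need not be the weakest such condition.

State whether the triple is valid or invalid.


Working backward. After the program, u != -3 must hold.
Before skip: u != -3
Before pos := e - y - 7: u != -3
Before g := u - 5: u != -3
Before skip: u != -3
The weakest precondition is u != -3.
Check whether u = -3 implies it.
Countermodel: at the initial state u = -3, the precondition holds but the weakest precondition fails.
Answer: invalid


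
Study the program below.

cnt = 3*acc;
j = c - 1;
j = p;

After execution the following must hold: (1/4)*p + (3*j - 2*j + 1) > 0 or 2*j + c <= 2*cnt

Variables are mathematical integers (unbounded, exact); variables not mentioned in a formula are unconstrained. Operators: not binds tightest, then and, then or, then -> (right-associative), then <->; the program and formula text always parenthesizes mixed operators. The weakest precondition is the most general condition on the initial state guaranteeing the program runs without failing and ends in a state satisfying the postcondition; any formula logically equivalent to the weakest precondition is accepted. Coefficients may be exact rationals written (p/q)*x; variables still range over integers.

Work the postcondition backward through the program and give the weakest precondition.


Working backward. After the program, the postcondition (1/4)*p + (3*j - 2*j + 1) > 0 or 2*j + c <= 2*cnt must hold; in canonical form it is j + (1/4)*p > -1 or c + 2*j <= 2*cnt.
Before j := p: (5/4)*p > -1 or c + 2*p <= 2*cnt
Before j := c - 1: (5/4)*p > -1 or c + 2*p <= 2*cnt
Before cnt := 3*acc: (5/4)*p > -1 or c + 2*p <= 6*acc
Answer: WP = (5/4)*p > -1 or c + 2*p <= 6*acc


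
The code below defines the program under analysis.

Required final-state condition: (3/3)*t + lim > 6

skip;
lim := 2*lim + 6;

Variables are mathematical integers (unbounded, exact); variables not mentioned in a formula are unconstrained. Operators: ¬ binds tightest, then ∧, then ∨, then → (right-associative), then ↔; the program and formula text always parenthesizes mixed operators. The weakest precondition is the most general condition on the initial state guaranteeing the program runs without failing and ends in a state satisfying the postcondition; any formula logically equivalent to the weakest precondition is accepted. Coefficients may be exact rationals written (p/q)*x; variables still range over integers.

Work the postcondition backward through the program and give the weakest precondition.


Working backward. After the program, the postcondition (3/3)*t + lim > 6 must hold; in canonical form it is lim + t > 6.
Before lim := 2*lim + 6: 2*lim + t > 0
Before skip: 2*lim + t > 0
Answer: WP = 2*lim + t > 0


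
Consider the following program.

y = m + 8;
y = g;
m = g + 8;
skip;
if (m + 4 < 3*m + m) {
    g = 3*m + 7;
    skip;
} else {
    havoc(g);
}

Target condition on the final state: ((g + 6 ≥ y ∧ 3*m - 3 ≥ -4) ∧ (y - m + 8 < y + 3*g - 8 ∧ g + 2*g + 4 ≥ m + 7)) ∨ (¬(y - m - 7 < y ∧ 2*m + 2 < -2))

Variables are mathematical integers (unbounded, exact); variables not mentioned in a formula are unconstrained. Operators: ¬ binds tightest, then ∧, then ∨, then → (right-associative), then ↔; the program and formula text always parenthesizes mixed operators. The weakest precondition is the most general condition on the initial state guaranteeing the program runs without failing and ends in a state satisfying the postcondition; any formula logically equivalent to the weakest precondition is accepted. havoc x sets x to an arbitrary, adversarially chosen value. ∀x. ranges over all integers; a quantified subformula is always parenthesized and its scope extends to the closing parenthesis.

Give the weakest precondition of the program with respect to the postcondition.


Working backward. After the program, the postcondition ((g + 6 ≥ y ∧ 3*m - 3 ≥ -4) ∧ (y - m + 8 < y + 3*g - 8 ∧ g + 2*g + 4 ≥ m + 7)) ∨ (¬(y - m - 7 < y ∧ 2*m + 2 < -2)) must hold; in canonical form it is (g ≥ y - 6 ∧ 3*m ≥ -1 ∧ 3*g + m > 16 ∧ 3*g ≥ m + 3) ∨ (¬(m > -7 ∧ 2*m < -4)).
Then branch requires (3*m ≥ y - 13 ∧ 3*m ≥ -1 ∧ 10*m > -5 ∧ 8*m ≥ -18) ∨ (¬(m > -7 ∧ 2*m < -4)); else branch requires ∀g_1. ((g_1 ≥ y - 6 ∧ 3*m ≥ -1 ∧ 3*g_1 + m > 16 ∧ 3*g_1 ≥ m + 3) ∨ (¬(m > -7 ∧ 2*m < -4))).
Before the if: (3*m > 4 → ((3*m ≥ y - 13 ∧ 3*m ≥ -1 ∧ 10*m > -5 ∧ 8*m ≥ -18) ∨ (¬(m > -7 ∧ 2*m < -4)))) ∧ ((¬(3*m > 4)) → (∀g_1. ((g_1 ≥ y - 6 ∧ 3*m ≥ -1 ∧ 3*g_1 + m > 16 ∧ 3*g_1 ≥ m + 3) ∨ (¬(m > -7 ∧ 2*m < -4)))))
Before skip: (3*m > 4 → ((3*m ≥ y - 13 ∧ 3*m ≥ -1 ∧ 10*m > -5 ∧ 8*m ≥ -18) ∨ (¬(m > -7 ∧ 2*m < -4)))) ∧ ((¬(3*m > 4)) → (∀g_1. ((g_1 ≥ y - 6 ∧ 3*m ≥ -1 ∧ 3*g_1 + m > 16 ∧ 3*g_1 ≥ m + 3) ∨ (¬(m > -7 ∧ 2*m < -4)))))
Before m := g + 8: (3*g > -20 → ((3*g ≥ y - 37 ∧ 3*g ≥ -25 ∧ 10*g > -85 ∧ 8*g ≥ -82) ∨ (¬(g > -15 ∧ 2*g < -20)))) ∧ ((¬(3*g > -20)) → (∀g_1. ((g_1 ≥ y - 6 ∧ 3*g ≥ -25 ∧ g + 3*g_1 > 8 ∧ 3*g_1 ≥ g + 11) ∨ (¬(g > -15 ∧ 2*g < -20)))))
Before y := g: (3*g > -20 → ((2*g ≥ -37 ∧ 3*g ≥ -25 ∧ 10*g > -85 ∧ 8*g ≥ -82) ∨ (¬(g > -15 ∧ 2*g < -20)))) ∧ ((¬(3*g > -20)) → (∀g_1. ((g_1 ≥ g - 6 ∧ 3*g ≥ -25 ∧ g + 3*g_1 > 8 ∧ 3*g_1 ≥ g + 11) ∨ (¬(g > -15 ∧ 2*g < -20)))))
Before y := m + 8: (3*g > -20 → ((2*g ≥ -37 ∧ 3*g ≥ -25 ∧ 10*g > -85 ∧ 8*g ≥ -82) ∨ (¬(g > -15 ∧ 2*g < -20)))) ∧ ((¬(3*g > -20)) → (∀g_1. ((g_1 ≥ g - 6 ∧ 3*g ≥ -25 ∧ g + 3*g_1 > 8 ∧ 3*g_1 ≥ g + 11) ∨ (¬(g > -15 ∧ 2*g < -20)))))
Answer: WP = (3*g > -20 → ((2*g ≥ -37 ∧ 3*g ≥ -25 ∧ 10*g > -85 ∧ 8*g ≥ -82) ∨ (¬(g > -15 ∧ 2*g < -20)))) ∧ ((¬(3*g > -20)) → (∀g_1. ((g_1 ≥ g - 6 ∧ 3*g ≥ -25 ∧ g + 3*g_1 > 8 ∧ 3*g_1 ≥ g + 11) ∨ (¬(g > -15 ∧ 2*g < -20)))))


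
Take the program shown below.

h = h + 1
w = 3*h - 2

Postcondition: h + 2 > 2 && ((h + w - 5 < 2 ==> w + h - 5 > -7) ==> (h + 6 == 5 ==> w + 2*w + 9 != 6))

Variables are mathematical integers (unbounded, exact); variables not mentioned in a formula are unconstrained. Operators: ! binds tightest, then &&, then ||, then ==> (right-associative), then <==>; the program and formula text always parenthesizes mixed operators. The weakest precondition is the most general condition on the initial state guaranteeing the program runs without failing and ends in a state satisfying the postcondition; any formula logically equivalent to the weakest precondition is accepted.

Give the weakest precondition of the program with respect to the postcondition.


Working backward. After the program, the postcondition h + 2 > 2 && ((h + w - 5 < 2 ==> w + h - 5 > -7) ==> (h + 6 == 5 ==> w + 2*w + 9 != 6)) must hold; in canonical form it is h > 0 && ((h + w < 7 ==> h + w > -2) ==> (h == -1 ==> 3*w != -3)).
Before w := 3*h - 2: h > 0 && ((4*h < 9 ==> 4*h > 0) ==> (h == -1 ==> 9*h != 3))
Before h := h + 1: h > -1 && ((4*h < 5 ==> 4*h > -4) ==> (h == -2 ==> 9*h != -6))
Answer: WP = h > -1 && ((4*h < 5 ==> 4*h > -4) ==> (h == -2 ==> 9*h != -6))


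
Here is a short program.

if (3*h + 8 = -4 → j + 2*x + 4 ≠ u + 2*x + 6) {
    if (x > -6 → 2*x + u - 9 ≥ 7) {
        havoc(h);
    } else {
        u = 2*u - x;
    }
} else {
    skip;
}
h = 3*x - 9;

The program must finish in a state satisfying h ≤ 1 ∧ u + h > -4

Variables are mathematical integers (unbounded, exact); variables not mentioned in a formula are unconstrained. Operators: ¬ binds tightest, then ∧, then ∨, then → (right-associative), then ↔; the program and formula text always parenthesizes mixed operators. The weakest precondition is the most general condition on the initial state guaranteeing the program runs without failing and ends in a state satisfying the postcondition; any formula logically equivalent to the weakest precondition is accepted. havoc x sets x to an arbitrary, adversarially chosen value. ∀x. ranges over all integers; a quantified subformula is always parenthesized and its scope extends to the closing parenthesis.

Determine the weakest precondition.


Working backward. After the program, the postcondition h ≤ 1 ∧ u + h > -4 must hold; in canonical form it is h ≤ 1 ∧ h + u > -4.
Before h := 3*x - 9: 3*x ≤ 10 ∧ u + 3*x > 5
Then branch requires ((x > -6 → u + 2*x ≥ 16) → (3*x ≤ 10 ∧ u + 3*x > 5)) ∧ ((¬(x > -6 → u + 2*x ≥ 16)) → (3*x ≤ 10 ∧ 2*u + 2*x > 5)); else branch requires 3*x ≤ 10 ∧ u + 3*x > 5.
Before the if: ((3*h = -12 → j ≠ u + 2) → (((x > -6 → u + 2*x ≥ 16) → (3*x ≤ 10 ∧ u + 3*x > 5)) ∧ ((¬(x > -6 → u + 2*x ≥ 16)) → (3*x ≤ 10 ∧ 2*u + 2*x > 5)))) ∧ ((¬(3*h = -12 → j ≠ u + 2)) → (3*x ≤ 10 ∧ u + 3*x > 5))
Answer: WP = ((3*h = -12 → j ≠ u + 2) → (((x > -6 → u + 2*x ≥ 16) → (3*x ≤ 10 ∧ u + 3*x > 5)) ∧ ((¬(x > -6 → u + 2*x ≥ 16)) → (3*x ≤ 10 ∧ 2*u + 2*x > 5)))) ∧ ((¬(3*h = -12 → j ≠ u + 2)) → (3*x ≤ 10 ∧ u + 3*x > 5))


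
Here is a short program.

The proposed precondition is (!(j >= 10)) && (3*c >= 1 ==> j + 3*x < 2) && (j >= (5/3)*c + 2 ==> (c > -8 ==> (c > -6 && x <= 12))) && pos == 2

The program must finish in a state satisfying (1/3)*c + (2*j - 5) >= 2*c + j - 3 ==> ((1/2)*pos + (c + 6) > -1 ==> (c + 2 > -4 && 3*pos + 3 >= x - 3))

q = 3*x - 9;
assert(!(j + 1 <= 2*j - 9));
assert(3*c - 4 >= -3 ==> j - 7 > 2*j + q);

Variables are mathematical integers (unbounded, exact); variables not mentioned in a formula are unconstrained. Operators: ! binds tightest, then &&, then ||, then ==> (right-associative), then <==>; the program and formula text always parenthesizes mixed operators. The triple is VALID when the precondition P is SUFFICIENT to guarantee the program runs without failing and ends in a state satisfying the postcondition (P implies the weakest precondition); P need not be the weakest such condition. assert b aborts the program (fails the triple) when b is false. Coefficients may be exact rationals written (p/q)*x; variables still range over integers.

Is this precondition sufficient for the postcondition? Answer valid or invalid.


Working backward. After the program, the postcondition (1/3)*c + (2*j - 5) >= 2*c + j - 3 ==> ((1/2)*pos + (c + 6) > -1 ==> (c + 2 > -4 && 3*pos + 3 >= x - 3)) must hold; in canonical form it is j >= (5/3)*c + 2 ==> (c + (1/2)*pos > -7 ==> (c > -6 && 3*pos >= x - 6)).
Before assert 3*c - 4 >= -3 ==> j - 7 > 2*j + q: (3*c >= 1 ==> j + q < -7) && (j >= (5/3)*c + 2 ==> (c + (1/2)*pos > -7 ==> (c > -6 && 3*pos >= x - 6)))
Before assert !(j + 1 <= 2*j - 9): (!(j >= 10)) && (3*c >= 1 ==> j + q < -7) && (j >= (5/3)*c + 2 ==> (c + (1/2)*pos > -7 ==> (c > -6 && 3*pos >= x - 6)))
Before q := 3*x - 9: (!(j >= 10)) && (3*c >= 1 ==> j + 3*x < 2) && (j >= (5/3)*c + 2 ==> (c + (1/2)*pos > -7 ==> (c > -6 && 3*pos >= x - 6)))
The weakest precondition is (!(j >= 10)) && (3*c >= 1 ==> j + 3*x < 2) && (j >= (5/3)*c + 2 ==> (c + (1/2)*pos > -7 ==> (c > -6 && 3*pos >= x - 6))).
Check whether (!(j >= 10)) && (3*c >= 1 ==> j + 3*x < 2) && (j >= (5/3)*c + 2 ==> (c > -8 ==> (c > -6 && x <= 12))) && pos == 2 implies it.
Every state satisfying the precondition satisfies the weakest precondition: the implication holds.
Answer: valid


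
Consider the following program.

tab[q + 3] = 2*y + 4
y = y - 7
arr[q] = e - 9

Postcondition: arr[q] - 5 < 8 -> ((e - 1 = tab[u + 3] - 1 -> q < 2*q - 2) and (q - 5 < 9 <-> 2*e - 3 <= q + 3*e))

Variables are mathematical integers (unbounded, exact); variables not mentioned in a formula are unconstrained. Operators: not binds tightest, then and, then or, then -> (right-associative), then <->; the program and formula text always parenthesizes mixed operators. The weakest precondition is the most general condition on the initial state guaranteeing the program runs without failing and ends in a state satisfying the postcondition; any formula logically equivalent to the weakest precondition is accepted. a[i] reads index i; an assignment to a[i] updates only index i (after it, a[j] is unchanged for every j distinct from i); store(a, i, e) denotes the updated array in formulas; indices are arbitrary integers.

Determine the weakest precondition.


Working backward. After the program, the postcondition arr[q] - 5 < 8 -> ((e - 1 = tab[u + 3] - 1 -> q < 2*q - 2) and (q - 5 < 9 <-> 2*e - 3 <= q + 3*e)) must hold; in canonical form it is arr[q] < 13 -> ((e = tab[u + 3] -> q > 2) and (q < 14 <-> e + q >= -3)).
Before arr[q] := e - 9: store(arr, q, e - 9)[q] < 13 -> ((e = tab[u + 3] -> q > 2) and (q < 14 <-> e + q >= -3))
Before y := y - 7: store(arr, q, e - 9)[q] < 13 -> ((e = tab[u + 3] -> q > 2) and (q < 14 <-> e + q >= -3))
Before tab[q + 3] := 2*y + 4: store(arr, q, e - 9)[q] < 13 -> ((e = store(tab, q + 3, 2*y + 4)[u + 3] -> q > 2) and (q < 14 <-> e + q >= -3))
Answer: WP = store(arr, q, e - 9)[q] < 13 -> ((e = store(tab, q + 3, 2*y + 4)[u + 3] -> q > 2) and (q < 14 <-> e + q >= -3))


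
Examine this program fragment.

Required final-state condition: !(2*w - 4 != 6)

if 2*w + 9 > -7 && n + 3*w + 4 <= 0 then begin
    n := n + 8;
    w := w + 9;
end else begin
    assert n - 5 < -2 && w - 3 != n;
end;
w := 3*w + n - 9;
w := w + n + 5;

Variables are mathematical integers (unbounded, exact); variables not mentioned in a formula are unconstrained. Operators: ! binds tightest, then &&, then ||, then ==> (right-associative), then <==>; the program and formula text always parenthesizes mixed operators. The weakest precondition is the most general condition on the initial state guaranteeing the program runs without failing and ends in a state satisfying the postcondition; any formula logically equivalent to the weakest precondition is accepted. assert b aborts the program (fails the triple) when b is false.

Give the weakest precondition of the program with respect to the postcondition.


Working backward. After the program, the postcondition !(2*w - 4 != 6) must hold; in canonical form it is !(2*w != 10).
Before w := w + n + 5: !(2*n + 2*w != 0)
Before w := 3*w + n - 9: !(4*n + 6*w != 18)
Then branch requires !(4*n + 6*w != -68); else branch requires n < 3 && w != n + 3 && (!(4*n + 6*w != 18)).
Before the if: ((2*w > -16 && n + 3*w <= -4) ==> (!(4*n + 6*w != -68))) && ((!(2*w > -16 && n + 3*w <= -4)) ==> (n < 3 && w != n + 3 && (!(4*n + 6*w != 18))))
Answer: WP = ((2*w > -16 && n + 3*w <= -4) ==> (!(4*n + 6*w != -68))) && ((!(2*w > -16 && n + 3*w <= -4)) ==> (n < 3 && w != n + 3 && (!(4*n + 6*w != 18))))


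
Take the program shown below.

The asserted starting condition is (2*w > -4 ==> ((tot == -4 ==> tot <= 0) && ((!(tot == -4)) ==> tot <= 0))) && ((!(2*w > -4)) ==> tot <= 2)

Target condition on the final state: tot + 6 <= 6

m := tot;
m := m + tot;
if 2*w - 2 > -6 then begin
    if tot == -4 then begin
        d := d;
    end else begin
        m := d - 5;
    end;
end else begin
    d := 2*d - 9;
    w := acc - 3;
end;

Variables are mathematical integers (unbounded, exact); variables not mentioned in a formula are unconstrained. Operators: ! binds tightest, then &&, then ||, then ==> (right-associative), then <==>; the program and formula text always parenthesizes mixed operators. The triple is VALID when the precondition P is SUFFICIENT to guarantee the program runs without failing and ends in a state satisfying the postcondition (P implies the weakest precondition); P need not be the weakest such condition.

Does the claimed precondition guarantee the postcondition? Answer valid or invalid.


Working backward. After the program, the postcondition tot + 6 <= 6 must hold; in canonical form it is tot <= 0.
Then branch requires (tot == -4 ==> tot <= 0) && ((!(tot == -4)) ==> tot <= 0); else branch requires tot <= 0.
Before the if: (2*w > -4 ==> ((tot == -4 ==> tot <= 0) && ((!(tot == -4)) ==> tot <= 0))) && ((!(2*w > -4)) ==> tot <= 0)
Before m := m + tot: (2*w > -4 ==> ((tot == -4 ==> tot <= 0) && ((!(tot == -4)) ==> tot <= 0))) && ((!(2*w > -4)) ==> tot <= 0)
Before m := tot: (2*w > -4 ==> ((tot == -4 ==> tot <= 0) && ((!(tot == -4)) ==> tot <= 0))) && ((!(2*w > -4)) ==> tot <= 0)
The weakest precondition is (2*w > -4 ==> ((tot == -4 ==> tot <= 0) && ((!(tot == -4)) ==> tot <= 0))) && ((!(2*w > -4)) ==> tot <= 0).
Check whether (2*w > -4 ==> ((tot == -4 ==> tot <= 0) && ((!(tot == -4)) ==> tot <= 0))) && ((!(2*w > -4)) ==> tot <= 2) implies it.
Countermodel: at the initial state tot = 1, w = -2, the precondition holds but the weakest precondition fails.
Answer: invalid


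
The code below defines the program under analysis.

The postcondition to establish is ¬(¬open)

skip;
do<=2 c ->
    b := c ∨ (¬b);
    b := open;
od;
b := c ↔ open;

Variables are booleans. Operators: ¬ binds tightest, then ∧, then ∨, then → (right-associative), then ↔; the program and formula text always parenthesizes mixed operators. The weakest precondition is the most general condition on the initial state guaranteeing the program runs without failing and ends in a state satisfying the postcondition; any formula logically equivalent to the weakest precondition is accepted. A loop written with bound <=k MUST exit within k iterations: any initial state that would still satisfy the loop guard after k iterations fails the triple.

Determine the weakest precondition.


Working backward. After the program, the postcondition ¬(¬open) must hold; in canonical form it is open.
Before b := c ↔ open: open
Before the loop (bound <=2), unroll the exhaustion recursion (WP_0 = exit-now case; WP_j = one more guarded iteration, up to j = 2):
  WP_0: (¬c) ∧ open
  WP_1: (c → ((¬c) ∧ open)) ∧ ((¬c) → open)
  WP_2: (c → ((c → ((¬c) ∧ open)) ∧ ((¬c) → open))) ∧ ((¬c) → open)
So before the loop: (c → ((c → ((¬c) ∧ open)) ∧ ((¬c) → open))) ∧ ((¬c) → open)
Before skip: (c → ((c → ((¬c) ∧ open)) ∧ ((¬c) → open))) ∧ ((¬c) → open)
Answer: WP = (c → ((c → ((¬c) ∧ open)) ∧ ((¬c) → open))) ∧ ((¬c) → open)


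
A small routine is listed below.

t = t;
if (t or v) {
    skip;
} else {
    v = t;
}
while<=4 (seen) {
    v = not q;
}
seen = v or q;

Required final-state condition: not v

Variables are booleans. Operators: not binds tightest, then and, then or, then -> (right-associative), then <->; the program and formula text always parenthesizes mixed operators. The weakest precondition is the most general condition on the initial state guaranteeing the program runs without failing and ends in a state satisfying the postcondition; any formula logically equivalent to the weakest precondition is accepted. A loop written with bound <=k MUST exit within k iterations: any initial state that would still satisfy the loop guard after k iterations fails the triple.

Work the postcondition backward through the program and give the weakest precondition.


Working backward. After the program, not v must hold.
Before seen := v or q: not v
Before the loop (bound <=4), unroll the exhaustion recursion (WP_0 = exit-now case; WP_j = one more guarded iteration, up to j = 4):
  WP_0: (not seen) and (not v)
  WP_1: (seen -> ((not seen) and q)) and ((not seen) -> (not v))
  WP_2: (seen -> ((seen -> ((not seen) and q)) and ((not seen) -> q))) and ((not seen) -> (not v))
  WP_3: (seen -> ((seen -> ((seen -> ((not seen) and q)) and ((not seen) -> q))) and ((not seen) -> q))) and ((not seen) -> (not v))
  WP_4: (seen -> ((seen -> ((seen -> ((seen -> ((not seen) and q)) and ((not seen) -> q))) and ((not seen) -> q))) and ((not seen) -> q))) and ((not seen) -> (not v))
So before the loop: (seen -> ((seen -> ((seen -> ((seen -> ((not seen) and q)) and ((not seen) -> q))) and ((not seen) -> q))) and ((not seen) -> q))) and ((not seen) -> (not v))
Then branch requires (seen -> ((seen -> ((seen -> ((seen -> ((not seen) and q)) and ((not seen) -> q))) and ((not seen) -> q))) and ((not seen) -> q))) and ((not seen) -> (not v)); else branch requires (seen -> ((seen -> ((seen -> ((seen -> ((not seen) and q)) and ((not seen) -> q))) and ((not seen) -> q))) and ((not seen) -> q))) and ((not seen) -> (not t)).
Before the if: ((t or v) -> ((seen -> ((seen -> ((seen -> ((seen -> ((not seen) and q)) and ((not seen) -> q))) and ((not seen) -> q))) and ((not seen) -> q))) and ((not seen) -> (not v)))) and ((not (t or v)) -> ((seen -> ((seen -> ((seen -> ((seen -> ((not seen) and q)) and ((not seen) -> q))) and ((not seen) -> q))) and ((not seen) -> q))) and ((not seen) -> (not t))))
Before t := t: ((t or v) -> ((seen -> ((seen -> ((seen -> ((seen -> ((not seen) and q)) and ((not seen) -> q))) and ((not seen) -> q))) and ((not seen) -> q))) and ((not seen) -> (not v)))) and ((not (t or v)) -> ((seen -> ((seen -> ((seen -> ((seen -> ((not seen) and q)) and ((not seen) -> q))) and ((not seen) -> q))) and ((not seen) -> q))) and ((not seen) -> (not t))))
Answer: WP = ((t or v) -> ((seen -> ((seen -> ((seen -> ((seen -> ((not seen) and q)) and ((not seen) -> q))) and ((not seen) -> q))) and ((not seen) -> q))) and ((not seen) -> (not v)))) and ((not (t or v)) -> ((seen -> ((seen -> ((seen -> ((seen -> ((not seen) and q)) and ((not seen) -> q))) and ((not seen) -> q))) and ((not seen) -> q))) and ((not seen) -> (not t))))


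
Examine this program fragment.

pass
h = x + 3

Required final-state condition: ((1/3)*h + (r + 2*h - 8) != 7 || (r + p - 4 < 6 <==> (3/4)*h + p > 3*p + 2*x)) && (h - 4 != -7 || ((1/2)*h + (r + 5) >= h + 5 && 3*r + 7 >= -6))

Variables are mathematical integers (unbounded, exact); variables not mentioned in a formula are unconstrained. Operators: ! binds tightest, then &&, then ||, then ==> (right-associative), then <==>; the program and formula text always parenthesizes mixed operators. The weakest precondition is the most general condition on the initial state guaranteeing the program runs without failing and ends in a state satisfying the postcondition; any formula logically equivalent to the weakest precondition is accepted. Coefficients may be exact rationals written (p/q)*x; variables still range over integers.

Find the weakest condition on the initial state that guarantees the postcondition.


Working backward. After the program, the postcondition ((1/3)*h + (r + 2*h - 8) != 7 || (r + p - 4 < 6 <==> (3/4)*h + p > 3*p + 2*x)) && (h - 4 != -7 || ((1/2)*h + (r + 5) >= h + 5 && 3*r + 7 >= -6)) must hold; in canonical form it is ((7/3)*h + r != 15 || (p + r < 10 <==> (3/4)*h > 2*p + 2*x)) && (h != -3 || (r >= (1/2)*h && 3*r >= -13)).
Before h := x + 3: (r + (7/3)*x != 8 || (p + r < 10 <==> 2*p + (5/4)*x < 9/4)) && (x != -6 || (r >= (1/2)*x + 3/2 && 3*r >= -13))
Before skip: (r + (7/3)*x != 8 || (p + r < 10 <==> 2*p + (5/4)*x < 9/4)) && (x != -6 || (r >= (1/2)*x + 3/2 && 3*r >= -13))
Answer: WP = (r + (7/3)*x != 8 || (p + r < 10 <==> 2*p + (5/4)*x < 9/4)) && (x != -6 || (r >= (1/2)*x + 3/2 && 3*r >= -13))


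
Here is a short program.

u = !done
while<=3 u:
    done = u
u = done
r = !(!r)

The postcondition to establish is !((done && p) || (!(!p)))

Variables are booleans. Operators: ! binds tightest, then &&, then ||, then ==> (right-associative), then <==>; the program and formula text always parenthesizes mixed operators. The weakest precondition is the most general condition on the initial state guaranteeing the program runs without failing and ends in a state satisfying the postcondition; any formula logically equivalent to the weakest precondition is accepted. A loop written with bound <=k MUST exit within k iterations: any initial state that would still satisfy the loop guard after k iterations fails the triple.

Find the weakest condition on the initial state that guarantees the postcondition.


Working backward. After the program, the postcondition !((done && p) || (!(!p))) must hold; in canonical form it is !((done && p) || p).
Before r := !(!r): !((done && p) || p)
Before u := done: !((done && p) || p)
Before the loop (bound <=3), unroll the exhaustion recursion (WP_0 = exit-now case; WP_j = one more guarded iteration, up to j = 3):
  WP_0: (!u) && (!((done && p) || p))
  WP_1: (u ==> ((!u) && (!((u && p) || p)))) && ((!u) ==> (!((done && p) || p)))
  WP_2: (u ==> ((u ==> ((!u) && (!((u && p) || p)))) && ((!u) ==> (!((u && p) || p))))) && ((!u) ==> (!((done && p) || p)))
  WP_3: (u ==> ((u ==> ((u ==> ((!u) && (!((u && p) || p)))) && ((!u) ==> (!((u && p) || p))))) && ((!u) ==> (!((u && p) || p))))) && ((!u) ==> (!((done && p) || p)))
So before the loop: (u ==> ((u ==> ((u ==> ((!u) && (!((u && p) || p)))) && ((!u) ==> (!((u && p) || p))))) && ((!u) ==> (!((u && p) || p))))) && ((!u) ==> (!((done && p) || p)))
Before u := !done: ((!done) ==> (((!done) ==> (((!done) ==> (done && (!(((!done) && p) || p)))) && (done ==> (!(((!done) && p) || p))))) && (done ==> (!(((!done) && p) || p))))) && (done ==> (!((done && p) || p)))
Answer: WP = ((!done) ==> (((!done) ==> (((!done) ==> (done && (!(((!done) && p) || p)))) && (done ==> (!(((!done) && p) || p))))) && (done ==> (!(((!done) && p) || p))))) && (done ==> (!((done && p) || p)))


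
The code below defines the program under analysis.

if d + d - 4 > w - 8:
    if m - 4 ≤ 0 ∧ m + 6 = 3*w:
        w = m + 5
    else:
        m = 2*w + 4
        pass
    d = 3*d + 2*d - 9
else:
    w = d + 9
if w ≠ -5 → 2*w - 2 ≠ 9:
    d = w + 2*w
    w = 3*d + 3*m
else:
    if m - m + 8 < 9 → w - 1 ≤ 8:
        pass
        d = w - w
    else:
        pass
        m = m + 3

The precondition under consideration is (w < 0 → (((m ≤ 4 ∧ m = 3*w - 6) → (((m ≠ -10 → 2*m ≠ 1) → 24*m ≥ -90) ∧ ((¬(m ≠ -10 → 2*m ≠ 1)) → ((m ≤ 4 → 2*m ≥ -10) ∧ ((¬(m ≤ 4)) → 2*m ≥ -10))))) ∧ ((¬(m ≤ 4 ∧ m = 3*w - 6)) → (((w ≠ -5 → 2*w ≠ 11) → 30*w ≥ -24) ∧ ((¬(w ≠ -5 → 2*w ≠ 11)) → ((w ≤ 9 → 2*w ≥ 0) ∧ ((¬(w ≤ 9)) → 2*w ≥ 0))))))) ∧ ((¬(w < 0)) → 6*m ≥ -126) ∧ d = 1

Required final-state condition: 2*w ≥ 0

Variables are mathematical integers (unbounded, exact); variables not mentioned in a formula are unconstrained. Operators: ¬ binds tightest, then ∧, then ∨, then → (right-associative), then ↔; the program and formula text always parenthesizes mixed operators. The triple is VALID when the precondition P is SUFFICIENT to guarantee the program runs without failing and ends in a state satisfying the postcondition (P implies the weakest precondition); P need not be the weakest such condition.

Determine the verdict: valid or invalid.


Working backward. After the program, 2*w ≥ 0 must hold.
Then branch requires 6*m + 18*w ≥ 0; else branch requires (w ≤ 9 → 2*w ≥ 0) ∧ ((¬(w ≤ 9)) → 2*w ≥ 0).
Before the if: ((w ≠ -5 → 2*w ≠ 11) → 6*m + 18*w ≥ 0) ∧ ((¬(w ≠ -5 → 2*w ≠ 11)) → ((w ≤ 9 → 2*w ≥ 0) ∧ ((¬(w ≤ 9)) → 2*w ≥ 0)))
Then branch requires ((m ≤ 4 ∧ m = 3*w - 6) → (((m ≠ -10 → 2*m ≠ 1) → 24*m ≥ -90) ∧ ((¬(m ≠ -10 → 2*m ≠ 1)) → ((m ≤ 4 → 2*m ≥ -10) ∧ ((¬(m ≤ 4)) → 2*m ≥ -10))))) ∧ ((¬(m ≤ 4 ∧ m = 3*w - 6)) → (((w ≠ -5 → 2*w ≠ 11) → 30*w ≥ -24) ∧ ((¬(w ≠ -5 → 2*w ≠ 11)) → ((w ≤ 9 → 2*w ≥ 0) ∧ ((¬(w ≤ 9)) → 2*w ≥ 0))))); else branch requires ((d ≠ -14 → 2*d ≠ -7) → 18*d + 6*m ≥ -162) ∧ ((¬(d ≠ -14 → 2*d ≠ -7)) → ((d ≤ 0 → 2*d ≥ -18) ∧ ((¬(d ≤ 0)) → 2*d ≥ -18))).
Before the if: (2*d > w - 4 → (((m ≤ 4 ∧ m = 3*w - 6) → (((m ≠ -10 → 2*m ≠ 1) → 24*m ≥ -90) ∧ ((¬(m ≠ -10 → 2*m ≠ 1)) → ((m ≤ 4 → 2*m ≥ -10) ∧ ((¬(m ≤ 4)) → 2*m ≥ -10))))) ∧ ((¬(m ≤ 4 ∧ m = 3*w - 6)) → (((w ≠ -5 → 2*w ≠ 11) → 30*w ≥ -24) ∧ ((¬(w ≠ -5 → 2*w ≠ 11)) → ((w ≤ 9 → 2*w ≥ 0) ∧ ((¬(w ≤ 9)) → 2*w ≥ 0))))))) ∧ ((¬(2*d > w - 4)) → (((d ≠ -14 → 2*d ≠ -7) → 18*d + 6*m ≥ -162) ∧ ((¬(d ≠ -14 → 2*d ≠ -7)) → ((d ≤ 0 → 2*d ≥ -18) ∧ ((¬(d ≤ 0)) → 2*d ≥ -18)))))
The weakest precondition is (2*d > w - 4 → (((m ≤ 4 ∧ m = 3*w - 6) → (((m ≠ -10 → 2*m ≠ 1) → 24*m ≥ -90) ∧ ((¬(m ≠ -10 → 2*m ≠ 1)) → ((m ≤ 4 → 2*m ≥ -10) ∧ ((¬(m ≤ 4)) → 2*m ≥ -10))))) ∧ ((¬(m ≤ 4 ∧ m = 3*w - 6)) → (((w ≠ -5 → 2*w ≠ 11) → 30*w ≥ -24) ∧ ((¬(w ≠ -5 → 2*w ≠ 11)) → ((w ≤ 9 → 2*w ≥ 0) ∧ ((¬(w ≤ 9)) → 2*w ≥ 0))))))) ∧ ((¬(2*d > w - 4)) → (((d ≠ -14 → 2*d ≠ -7) → 18*d + 6*m ≥ -162) ∧ ((¬(d ≠ -14 → 2*d ≠ -7)) → ((d ≤ 0 → 2*d ≥ -18) ∧ ((¬(d ≤ 0)) → 2*d ≥ -18))))).
Check whether (w < 0 → (((m ≤ 4 ∧ m = 3*w - 6) → (((m ≠ -10 → 2*m ≠ 1) → 24*m ≥ -90) ∧ ((¬(m ≠ -10 → 2*m ≠ 1)) → ((m ≤ 4 → 2*m ≥ -10) ∧ ((¬(m ≤ 4)) → 2*m ≥ -10))))) ∧ ((¬(m ≤ 4 ∧ m = 3*w - 6)) → (((w ≠ -5 → 2*w ≠ 11) → 30*w ≥ -24) ∧ ((¬(w ≠ -5 → 2*w ≠ 11)) → ((w ≤ 9 → 2*w ≥ 0) ∧ ((¬(w ≤ 9)) → 2*w ≥ 0))))))) ∧ ((¬(w < 0)) → 6*m ≥ -126) ∧ d = 1 implies it.
Countermodel: at the initial state d = 1, m = -6, w = 0, the precondition holds but the weakest precondition fails.
Answer: invalid


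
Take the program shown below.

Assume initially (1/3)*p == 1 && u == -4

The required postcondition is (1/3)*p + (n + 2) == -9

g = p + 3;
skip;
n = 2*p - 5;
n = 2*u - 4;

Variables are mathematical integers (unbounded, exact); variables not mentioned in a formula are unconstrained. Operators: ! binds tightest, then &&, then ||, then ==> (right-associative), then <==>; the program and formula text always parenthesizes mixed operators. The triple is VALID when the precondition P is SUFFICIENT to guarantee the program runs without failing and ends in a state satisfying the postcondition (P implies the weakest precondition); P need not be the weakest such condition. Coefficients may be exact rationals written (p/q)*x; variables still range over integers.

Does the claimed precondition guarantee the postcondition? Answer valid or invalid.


Working backward. After the program, the postcondition (1/3)*p + (n + 2) == -9 must hold; in canonical form it is n + (1/3)*p == -11.
Before n := 2*u - 4: (1/3)*p + 2*u == -7
Before n := 2*p - 5: (1/3)*p + 2*u == -7
Before skip: (1/3)*p + 2*u == -7
Before g := p + 3: (1/3)*p + 2*u == -7
The weakest precondition is (1/3)*p + 2*u == -7.
Check whether (1/3)*p == 1 && u == -4 implies it.
Every state satisfying the precondition satisfies the weakest precondition: the implication holds.
Answer: valid


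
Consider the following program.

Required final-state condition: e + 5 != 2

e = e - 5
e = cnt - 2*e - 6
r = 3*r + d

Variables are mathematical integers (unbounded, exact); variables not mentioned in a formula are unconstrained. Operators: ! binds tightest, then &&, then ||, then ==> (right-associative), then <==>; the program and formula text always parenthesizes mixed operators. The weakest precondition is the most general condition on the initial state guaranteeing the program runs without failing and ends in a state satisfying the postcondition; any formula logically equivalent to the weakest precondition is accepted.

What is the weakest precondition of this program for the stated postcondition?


Working backward. After the program, the postcondition e + 5 != 2 must hold; in canonical form it is e != -3.
Before r := 3*r + d: e != -3
Before e := cnt - 2*e - 6: cnt != 2*e + 3
Before e := e - 5: cnt != 2*e - 7
Answer: WP = cnt != 2*e - 7
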